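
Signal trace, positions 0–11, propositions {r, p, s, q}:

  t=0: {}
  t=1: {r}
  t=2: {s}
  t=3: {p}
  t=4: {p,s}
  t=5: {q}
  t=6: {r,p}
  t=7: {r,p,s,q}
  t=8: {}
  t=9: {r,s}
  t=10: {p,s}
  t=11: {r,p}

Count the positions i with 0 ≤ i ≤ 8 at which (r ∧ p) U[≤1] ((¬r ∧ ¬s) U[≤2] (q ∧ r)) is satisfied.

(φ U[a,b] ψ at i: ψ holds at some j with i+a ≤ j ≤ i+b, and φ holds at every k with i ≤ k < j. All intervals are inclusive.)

2

Evaluate at each i in [0,8]:
  i=0: ✗ (no rhs in [0,1])
  i=1: ✗ (no rhs in [1,2])
  i=2: ✗ (no rhs in [2,3])
  i=3: ✗ (no rhs in [3,4])
  i=4: ✗ (no rhs in [4,5])
  i=5: ✗ (no rhs in [5,6])
  i=6: ✓ (rhs at j=7; lhs holds on [6,6])
  i=7: ✓ (rhs at j=7)
  i=8: ✗ (no rhs in [8,9])
Positions where it holds: {6, 7} → 2.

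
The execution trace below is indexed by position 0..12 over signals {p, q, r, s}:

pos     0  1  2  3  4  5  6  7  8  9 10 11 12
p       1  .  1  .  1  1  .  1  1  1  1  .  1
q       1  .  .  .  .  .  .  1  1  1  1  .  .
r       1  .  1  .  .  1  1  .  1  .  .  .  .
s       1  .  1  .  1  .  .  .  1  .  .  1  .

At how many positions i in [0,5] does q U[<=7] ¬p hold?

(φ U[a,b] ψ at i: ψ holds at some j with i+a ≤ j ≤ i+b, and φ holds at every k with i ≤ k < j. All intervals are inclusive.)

Evaluate at each i in [0,5]:
  i=0: ✓ (rhs at j=1; lhs holds on [0,0])
  i=1: ✓ (rhs at j=1)
  i=2: ✗ (lhs fails at k=2 before rhs at j=3)
  i=3: ✓ (rhs at j=3)
  i=4: ✗ (lhs fails at k=4 before rhs at j=6)
  i=5: ✗ (lhs fails at k=5 before rhs at j=6)
Positions where it holds: {0, 1, 3} → 3.

3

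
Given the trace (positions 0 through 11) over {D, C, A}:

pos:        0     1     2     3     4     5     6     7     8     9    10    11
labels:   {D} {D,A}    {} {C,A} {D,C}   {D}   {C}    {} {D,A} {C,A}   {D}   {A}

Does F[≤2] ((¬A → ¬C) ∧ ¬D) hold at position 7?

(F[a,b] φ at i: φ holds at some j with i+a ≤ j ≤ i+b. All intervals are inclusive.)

Check ((¬A → ¬C) ∧ ¬D) at each j in [7,9]:
  j=7: true
  j=8: false
  j=9: true
Found at j=7 → formula holds.

Yes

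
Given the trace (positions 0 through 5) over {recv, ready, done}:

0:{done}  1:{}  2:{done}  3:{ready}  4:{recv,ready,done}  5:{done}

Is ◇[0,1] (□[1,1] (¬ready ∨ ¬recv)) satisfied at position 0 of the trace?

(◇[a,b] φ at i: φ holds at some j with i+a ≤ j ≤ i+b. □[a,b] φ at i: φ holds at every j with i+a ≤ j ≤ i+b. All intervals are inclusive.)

Check □[1,1] (¬ready ∨ ¬recv) at each j in [0,1]:
  j=0: holds on [1,1]
  j=1: holds on [2,2]
Found at j=0 → formula holds.

Holds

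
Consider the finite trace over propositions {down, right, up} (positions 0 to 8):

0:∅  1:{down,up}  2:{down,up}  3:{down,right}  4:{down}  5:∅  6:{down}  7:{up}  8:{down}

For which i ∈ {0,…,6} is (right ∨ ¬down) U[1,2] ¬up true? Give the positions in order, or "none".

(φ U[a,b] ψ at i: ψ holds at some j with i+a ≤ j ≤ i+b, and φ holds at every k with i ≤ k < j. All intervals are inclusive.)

Evaluate at each i in [0,6]:
  i=0: ✗ (no rhs in [1,2])
  i=1: ✗ (lhs fails at k=1 before rhs at j=3)
  i=2: ✗ (lhs fails at k=2 before rhs at j=3)
  i=3: ✓ (rhs at j=4; lhs holds on [3,3])
  i=4: ✗ (lhs fails at k=4 before rhs at j=5)
  i=5: ✓ (rhs at j=6; lhs holds on [5,5])
  i=6: ✗ (lhs fails at k=6 before rhs at j=8)

3, 5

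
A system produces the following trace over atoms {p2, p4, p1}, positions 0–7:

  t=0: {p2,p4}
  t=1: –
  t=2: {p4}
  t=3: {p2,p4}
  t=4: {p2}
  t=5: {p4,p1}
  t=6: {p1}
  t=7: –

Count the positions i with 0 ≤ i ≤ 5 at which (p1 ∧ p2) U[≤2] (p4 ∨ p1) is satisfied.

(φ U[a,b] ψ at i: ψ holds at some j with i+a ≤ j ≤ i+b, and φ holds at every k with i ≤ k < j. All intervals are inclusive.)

Evaluate at each i in [0,5]:
  i=0: ✓ (rhs at j=0)
  i=1: ✗ (lhs fails at k=1 before rhs at j=2)
  i=2: ✓ (rhs at j=2)
  i=3: ✓ (rhs at j=3)
  i=4: ✗ (lhs fails at k=4 before rhs at j=5)
  i=5: ✓ (rhs at j=5)
Positions where it holds: {0, 2, 3, 5} → 4.

4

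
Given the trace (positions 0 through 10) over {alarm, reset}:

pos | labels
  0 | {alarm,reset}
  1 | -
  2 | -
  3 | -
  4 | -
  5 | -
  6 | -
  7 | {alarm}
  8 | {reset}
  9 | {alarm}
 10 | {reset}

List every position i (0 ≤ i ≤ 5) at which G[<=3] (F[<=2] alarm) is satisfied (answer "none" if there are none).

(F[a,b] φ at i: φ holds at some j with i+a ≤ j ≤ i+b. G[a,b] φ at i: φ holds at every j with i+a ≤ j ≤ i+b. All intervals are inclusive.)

5

Evaluate at each i in [0,5]:
  i=0: ✗ (fails at j=1)
  i=1: ✗ (fails at j=1)
  i=2: ✗ (fails at j=2)
  i=3: ✗ (fails at j=3)
  i=4: ✗ (fails at j=4)
  i=5: ✓ (all of [5,8])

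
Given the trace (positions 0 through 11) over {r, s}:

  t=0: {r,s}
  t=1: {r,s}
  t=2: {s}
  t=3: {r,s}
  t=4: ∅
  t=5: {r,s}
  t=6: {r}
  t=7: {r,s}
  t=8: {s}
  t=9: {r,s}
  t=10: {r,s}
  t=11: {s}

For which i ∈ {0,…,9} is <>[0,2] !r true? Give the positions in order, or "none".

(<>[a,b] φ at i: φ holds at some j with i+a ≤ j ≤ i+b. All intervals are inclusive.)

0, 1, 2, 3, 4, 6, 7, 8, 9

Evaluate at each i in [0,9]:
  i=0: ✓ (witness j=2)
  i=1: ✓ (witness j=2)
  i=2: ✓ (witness j=2)
  i=3: ✓ (witness j=4)
  i=4: ✓ (witness j=4)
  i=5: ✗ (none in [5,7])
  i=6: ✓ (witness j=8)
  i=7: ✓ (witness j=8)
  i=8: ✓ (witness j=8)
  i=9: ✓ (witness j=11)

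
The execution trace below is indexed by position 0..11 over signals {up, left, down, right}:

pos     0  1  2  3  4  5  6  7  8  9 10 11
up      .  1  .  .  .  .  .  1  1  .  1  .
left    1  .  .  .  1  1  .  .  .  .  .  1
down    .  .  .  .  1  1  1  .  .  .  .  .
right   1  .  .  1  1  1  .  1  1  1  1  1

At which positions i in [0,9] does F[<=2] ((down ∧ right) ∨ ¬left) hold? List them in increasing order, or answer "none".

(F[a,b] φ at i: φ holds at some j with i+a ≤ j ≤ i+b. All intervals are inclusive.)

Evaluate at each i in [0,9]:
  i=0: ✓ (witness j=1)
  i=1: ✓ (witness j=1)
  i=2: ✓ (witness j=2)
  i=3: ✓ (witness j=3)
  i=4: ✓ (witness j=4)
  i=5: ✓ (witness j=5)
  i=6: ✓ (witness j=6)
  i=7: ✓ (witness j=7)
  i=8: ✓ (witness j=8)
  i=9: ✓ (witness j=9)

0, 1, 2, 3, 4, 5, 6, 7, 8, 9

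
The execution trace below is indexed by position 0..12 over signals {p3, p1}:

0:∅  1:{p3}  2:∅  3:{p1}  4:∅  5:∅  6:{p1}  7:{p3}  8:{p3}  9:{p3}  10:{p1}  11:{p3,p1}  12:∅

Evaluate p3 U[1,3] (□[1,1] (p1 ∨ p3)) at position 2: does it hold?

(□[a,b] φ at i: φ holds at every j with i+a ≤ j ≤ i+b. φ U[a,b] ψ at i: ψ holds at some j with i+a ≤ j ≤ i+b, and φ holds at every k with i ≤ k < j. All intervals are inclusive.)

No

Need some j in [3,5] with □[1,1] (p1 ∨ p3), and p3 at every k in [2,j-1].
  j=3: □[1,1] (p1 ∨ p3) — fails at 4.
  j=4: □[1,1] (p1 ∨ p3) — fails at 5.
  j=5: □[1,1] (p1 ∨ p3) holds, but p3 fails at k=2 → not this j.
No j in the window works → until fails.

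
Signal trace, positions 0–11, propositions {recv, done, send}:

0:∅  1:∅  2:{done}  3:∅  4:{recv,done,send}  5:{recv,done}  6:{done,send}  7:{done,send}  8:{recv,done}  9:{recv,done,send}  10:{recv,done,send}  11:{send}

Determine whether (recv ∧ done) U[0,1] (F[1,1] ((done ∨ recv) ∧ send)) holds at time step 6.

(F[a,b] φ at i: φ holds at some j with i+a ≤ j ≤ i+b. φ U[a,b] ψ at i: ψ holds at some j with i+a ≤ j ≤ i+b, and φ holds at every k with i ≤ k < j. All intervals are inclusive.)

True

Need some j in [6,7] with F[1,1] ((done ∨ recv) ∧ send), and (recv ∧ done) at every k in [6,j-1].
  j=6: F[1,1] ((done ∨ recv) ∧ send) holds; no prefix to check → satisfied.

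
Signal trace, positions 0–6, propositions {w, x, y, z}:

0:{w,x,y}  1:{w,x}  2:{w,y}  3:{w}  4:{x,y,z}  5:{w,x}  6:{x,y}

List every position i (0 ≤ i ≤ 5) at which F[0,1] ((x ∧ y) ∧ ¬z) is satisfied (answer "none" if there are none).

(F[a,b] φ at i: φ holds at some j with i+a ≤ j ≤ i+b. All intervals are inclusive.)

0, 5

Evaluate at each i in [0,5]:
  i=0: ✓ (witness j=0)
  i=1: ✗ (none in [1,2])
  i=2: ✗ (none in [2,3])
  i=3: ✗ (none in [3,4])
  i=4: ✗ (none in [4,5])
  i=5: ✓ (witness j=6)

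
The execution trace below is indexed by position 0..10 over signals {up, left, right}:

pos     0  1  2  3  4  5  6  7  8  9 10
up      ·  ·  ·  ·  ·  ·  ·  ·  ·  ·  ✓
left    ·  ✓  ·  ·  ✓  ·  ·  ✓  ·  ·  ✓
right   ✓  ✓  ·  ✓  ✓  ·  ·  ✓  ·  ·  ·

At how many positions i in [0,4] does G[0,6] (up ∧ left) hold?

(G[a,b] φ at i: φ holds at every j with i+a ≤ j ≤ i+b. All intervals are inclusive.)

Evaluate at each i in [0,4]:
  i=0: ✗ (fails at j=0)
  i=1: ✗ (fails at j=1)
  i=2: ✗ (fails at j=2)
  i=3: ✗ (fails at j=3)
  i=4: ✗ (fails at j=4)
Positions where it holds: {} → 0.

0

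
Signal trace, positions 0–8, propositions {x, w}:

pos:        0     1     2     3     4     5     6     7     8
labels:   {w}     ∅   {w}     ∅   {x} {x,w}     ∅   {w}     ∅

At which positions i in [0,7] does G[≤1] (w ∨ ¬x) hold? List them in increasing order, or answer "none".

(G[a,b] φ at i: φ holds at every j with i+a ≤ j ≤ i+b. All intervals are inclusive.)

0, 1, 2, 5, 6, 7

Evaluate at each i in [0,7]:
  i=0: ✓ (all of [0,1])
  i=1: ✓ (all of [1,2])
  i=2: ✓ (all of [2,3])
  i=3: ✗ (fails at j=4)
  i=4: ✗ (fails at j=4)
  i=5: ✓ (all of [5,6])
  i=6: ✓ (all of [6,7])
  i=7: ✓ (all of [7,8])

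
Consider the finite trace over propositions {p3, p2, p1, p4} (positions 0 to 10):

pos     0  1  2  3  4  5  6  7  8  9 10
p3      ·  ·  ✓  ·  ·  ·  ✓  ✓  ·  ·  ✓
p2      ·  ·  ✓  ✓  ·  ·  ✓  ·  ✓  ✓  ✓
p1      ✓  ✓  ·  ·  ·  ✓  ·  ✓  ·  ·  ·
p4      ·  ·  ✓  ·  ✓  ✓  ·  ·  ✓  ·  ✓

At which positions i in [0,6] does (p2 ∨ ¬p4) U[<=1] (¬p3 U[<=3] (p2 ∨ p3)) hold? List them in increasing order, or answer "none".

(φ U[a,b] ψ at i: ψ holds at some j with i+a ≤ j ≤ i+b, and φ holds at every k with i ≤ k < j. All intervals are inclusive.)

Evaluate at each i in [0,6]:
  i=0: ✓ (rhs at j=0)
  i=1: ✓ (rhs at j=1)
  i=2: ✓ (rhs at j=2)
  i=3: ✓ (rhs at j=3)
  i=4: ✓ (rhs at j=4)
  i=5: ✓ (rhs at j=5)
  i=6: ✓ (rhs at j=6)

0, 1, 2, 3, 4, 5, 6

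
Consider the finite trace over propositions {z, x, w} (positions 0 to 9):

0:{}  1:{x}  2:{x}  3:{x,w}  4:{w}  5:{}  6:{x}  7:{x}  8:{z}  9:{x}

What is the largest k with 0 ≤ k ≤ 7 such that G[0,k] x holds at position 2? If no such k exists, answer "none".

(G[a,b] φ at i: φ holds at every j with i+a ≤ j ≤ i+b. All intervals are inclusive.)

x must hold from j=2 onward; find where it first fails.
  j=2: holds
  j=3: holds
  j=4: fails
Holds on [2,3], so largest k = 1.

1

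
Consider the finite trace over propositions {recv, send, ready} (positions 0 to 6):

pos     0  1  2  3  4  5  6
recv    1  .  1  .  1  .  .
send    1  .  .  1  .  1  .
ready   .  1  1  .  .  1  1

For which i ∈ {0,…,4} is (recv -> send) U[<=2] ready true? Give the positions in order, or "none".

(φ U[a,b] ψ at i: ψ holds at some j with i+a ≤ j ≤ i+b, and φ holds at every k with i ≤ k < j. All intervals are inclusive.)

Evaluate at each i in [0,4]:
  i=0: ✓ (rhs at j=1; lhs holds on [0,0])
  i=1: ✓ (rhs at j=1)
  i=2: ✓ (rhs at j=2)
  i=3: ✗ (lhs fails at k=4 before rhs at j=5)
  i=4: ✗ (lhs fails at k=4 before rhs at j=5)

0, 1, 2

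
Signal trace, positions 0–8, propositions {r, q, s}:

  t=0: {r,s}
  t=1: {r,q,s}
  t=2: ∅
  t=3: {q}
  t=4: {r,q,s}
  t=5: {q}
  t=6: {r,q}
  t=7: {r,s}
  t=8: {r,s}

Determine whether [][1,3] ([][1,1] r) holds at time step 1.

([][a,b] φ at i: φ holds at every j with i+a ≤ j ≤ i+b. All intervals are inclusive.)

Check [][1,1] r at every j in [2,4]:
  j=2: fails at 3
  j=3: holds on [4,4]
  j=4: fails at 5
Fails at j=2 → formula fails.

No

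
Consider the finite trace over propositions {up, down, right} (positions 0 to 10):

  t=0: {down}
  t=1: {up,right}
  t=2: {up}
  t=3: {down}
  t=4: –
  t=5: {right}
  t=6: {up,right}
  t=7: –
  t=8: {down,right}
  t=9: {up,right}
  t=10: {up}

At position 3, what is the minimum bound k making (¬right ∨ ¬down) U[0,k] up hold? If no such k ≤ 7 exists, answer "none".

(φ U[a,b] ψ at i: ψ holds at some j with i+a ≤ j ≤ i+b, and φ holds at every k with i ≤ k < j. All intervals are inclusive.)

Need earliest j ≥ 3 with up, and (¬right ∨ ¬down) at every k in [3,j-1].
  j=3: rhs fails.
  j=4: rhs fails.
  j=5: rhs fails.
  j=6: rhs holds; lhs holds on [3,5]. k = 3.

3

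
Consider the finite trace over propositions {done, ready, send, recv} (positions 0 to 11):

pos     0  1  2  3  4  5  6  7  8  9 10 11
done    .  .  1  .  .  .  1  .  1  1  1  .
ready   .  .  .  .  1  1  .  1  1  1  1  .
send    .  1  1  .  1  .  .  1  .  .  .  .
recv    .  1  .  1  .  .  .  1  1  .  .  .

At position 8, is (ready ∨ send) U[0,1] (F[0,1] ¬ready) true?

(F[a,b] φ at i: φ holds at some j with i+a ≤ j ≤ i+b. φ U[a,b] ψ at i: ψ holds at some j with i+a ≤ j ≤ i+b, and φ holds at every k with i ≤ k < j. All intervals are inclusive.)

No

Need some j in [8,9] with F[0,1] ¬ready, and (ready ∨ send) at every k in [8,j-1].
  j=8: F[0,1] ¬ready — fails (none in [8,9]).
  j=9: F[0,1] ¬ready — fails (none in [9,10]).
No j in the window works → until fails.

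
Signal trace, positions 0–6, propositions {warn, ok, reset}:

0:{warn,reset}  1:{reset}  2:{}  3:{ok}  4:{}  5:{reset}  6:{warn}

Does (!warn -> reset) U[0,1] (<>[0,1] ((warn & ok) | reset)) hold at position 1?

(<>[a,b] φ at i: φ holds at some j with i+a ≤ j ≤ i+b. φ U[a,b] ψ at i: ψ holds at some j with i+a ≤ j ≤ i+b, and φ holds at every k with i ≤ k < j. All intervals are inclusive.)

Need some j in [1,2] with <>[0,1] ((warn & ok) | reset), and (!warn -> reset) at every k in [1,j-1].
  j=1: <>[0,1] ((warn & ok) | reset) holds; no prefix to check → satisfied.

Holds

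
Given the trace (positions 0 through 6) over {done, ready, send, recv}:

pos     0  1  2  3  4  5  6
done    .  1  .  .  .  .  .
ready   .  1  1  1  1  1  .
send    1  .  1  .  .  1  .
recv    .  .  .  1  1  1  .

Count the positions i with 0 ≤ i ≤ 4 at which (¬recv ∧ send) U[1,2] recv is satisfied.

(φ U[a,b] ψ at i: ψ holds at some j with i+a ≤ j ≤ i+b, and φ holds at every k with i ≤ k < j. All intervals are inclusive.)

1

Evaluate at each i in [0,4]:
  i=0: ✗ (no rhs in [1,2])
  i=1: ✗ (lhs fails at k=1 before rhs at j=3)
  i=2: ✓ (rhs at j=3; lhs holds on [2,2])
  i=3: ✗ (lhs fails at k=3 before rhs at j=4)
  i=4: ✗ (lhs fails at k=4 before rhs at j=5)
Positions where it holds: {2} → 1.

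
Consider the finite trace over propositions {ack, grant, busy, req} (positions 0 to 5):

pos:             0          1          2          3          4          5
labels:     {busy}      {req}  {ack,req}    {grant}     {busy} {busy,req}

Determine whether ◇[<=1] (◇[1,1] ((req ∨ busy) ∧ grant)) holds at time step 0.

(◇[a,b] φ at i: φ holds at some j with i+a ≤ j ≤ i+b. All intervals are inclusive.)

Check ◇[1,1] ((req ∨ busy) ∧ grant) at each j in [0,1]:
  j=0: fails (none in [1,1])
  j=1: fails (none in [2,2])
No position in the window satisfies it → formula fails.

False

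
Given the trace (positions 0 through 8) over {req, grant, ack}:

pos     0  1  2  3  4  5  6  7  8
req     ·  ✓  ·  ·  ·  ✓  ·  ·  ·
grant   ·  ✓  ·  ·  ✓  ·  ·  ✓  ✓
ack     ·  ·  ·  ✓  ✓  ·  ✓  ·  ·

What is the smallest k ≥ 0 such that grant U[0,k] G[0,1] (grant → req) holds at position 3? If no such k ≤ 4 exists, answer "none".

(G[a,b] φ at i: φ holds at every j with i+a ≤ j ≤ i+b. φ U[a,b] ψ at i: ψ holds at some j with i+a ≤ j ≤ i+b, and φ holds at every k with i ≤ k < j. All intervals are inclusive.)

none

Need earliest j ≥ 3 with G[0,1] (grant → req), and grant at every k in [3,j-1].
  j=3: rhs fails.
  j=4: rhs fails.
  j=5: rhs holds but lhs fails at k=3.
  j=6: rhs fails.
  j=7: rhs fails.
No witness within the range → none.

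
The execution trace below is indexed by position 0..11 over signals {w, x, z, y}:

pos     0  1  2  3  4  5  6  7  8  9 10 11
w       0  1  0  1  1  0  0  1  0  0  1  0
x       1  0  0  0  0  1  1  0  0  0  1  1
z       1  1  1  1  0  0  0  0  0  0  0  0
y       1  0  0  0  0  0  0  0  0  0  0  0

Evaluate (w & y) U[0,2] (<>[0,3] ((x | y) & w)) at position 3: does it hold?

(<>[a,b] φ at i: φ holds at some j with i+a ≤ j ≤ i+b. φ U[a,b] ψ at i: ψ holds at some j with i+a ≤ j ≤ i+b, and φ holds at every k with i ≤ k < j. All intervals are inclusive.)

Does not hold

Need some j in [3,5] with <>[0,3] ((x | y) & w), and (w & y) at every k in [3,j-1].
  j=3: <>[0,3] ((x | y) & w) — fails (none in [3,6]).
  j=4: <>[0,3] ((x | y) & w) — fails (none in [4,7]).
  j=5: <>[0,3] ((x | y) & w) — fails (none in [5,8]).
No j in the window works → until fails.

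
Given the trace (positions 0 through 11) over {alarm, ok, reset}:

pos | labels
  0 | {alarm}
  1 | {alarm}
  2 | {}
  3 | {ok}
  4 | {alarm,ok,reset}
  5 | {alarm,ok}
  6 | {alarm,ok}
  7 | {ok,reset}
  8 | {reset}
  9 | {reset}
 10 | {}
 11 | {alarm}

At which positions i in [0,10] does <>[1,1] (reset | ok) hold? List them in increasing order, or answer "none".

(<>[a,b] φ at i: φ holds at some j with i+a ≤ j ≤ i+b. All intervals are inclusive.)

2, 3, 4, 5, 6, 7, 8

Evaluate at each i in [0,10]:
  i=0: ✗ (none in [1,1])
  i=1: ✗ (none in [2,2])
  i=2: ✓ (witness j=3)
  i=3: ✓ (witness j=4)
  i=4: ✓ (witness j=5)
  i=5: ✓ (witness j=6)
  i=6: ✓ (witness j=7)
  i=7: ✓ (witness j=8)
  i=8: ✓ (witness j=9)
  i=9: ✗ (none in [10,10])
  i=10: ✗ (none in [11,11])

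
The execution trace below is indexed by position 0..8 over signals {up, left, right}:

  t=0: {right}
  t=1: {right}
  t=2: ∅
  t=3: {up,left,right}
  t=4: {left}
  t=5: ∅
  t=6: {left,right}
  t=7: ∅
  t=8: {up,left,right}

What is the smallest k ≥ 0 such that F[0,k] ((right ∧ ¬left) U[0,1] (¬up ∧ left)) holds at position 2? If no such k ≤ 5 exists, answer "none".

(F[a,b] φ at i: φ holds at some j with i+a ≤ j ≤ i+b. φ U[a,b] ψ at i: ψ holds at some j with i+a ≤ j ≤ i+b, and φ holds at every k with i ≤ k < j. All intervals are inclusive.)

2

Scan j = 2,3,… for ((right ∧ ¬left) U[0,1] (¬up ∧ left)):
  j=2: fails
  j=3: fails
  j=4: holds
First hit at j=4, so smallest k = 4-2 = 2.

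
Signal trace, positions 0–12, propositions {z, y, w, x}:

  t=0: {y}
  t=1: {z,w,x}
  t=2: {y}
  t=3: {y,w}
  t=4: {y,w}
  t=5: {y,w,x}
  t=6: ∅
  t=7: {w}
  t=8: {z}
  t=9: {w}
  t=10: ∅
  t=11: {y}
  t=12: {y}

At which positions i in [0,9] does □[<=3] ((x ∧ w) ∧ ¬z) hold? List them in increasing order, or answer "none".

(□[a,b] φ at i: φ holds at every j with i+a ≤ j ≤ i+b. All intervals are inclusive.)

Evaluate at each i in [0,9]:
  i=0: ✗ (fails at j=0)
  i=1: ✗ (fails at j=1)
  i=2: ✗ (fails at j=2)
  i=3: ✗ (fails at j=3)
  i=4: ✗ (fails at j=4)
  i=5: ✗ (fails at j=6)
  i=6: ✗ (fails at j=6)
  i=7: ✗ (fails at j=7)
  i=8: ✗ (fails at j=8)
  i=9: ✗ (fails at j=9)

none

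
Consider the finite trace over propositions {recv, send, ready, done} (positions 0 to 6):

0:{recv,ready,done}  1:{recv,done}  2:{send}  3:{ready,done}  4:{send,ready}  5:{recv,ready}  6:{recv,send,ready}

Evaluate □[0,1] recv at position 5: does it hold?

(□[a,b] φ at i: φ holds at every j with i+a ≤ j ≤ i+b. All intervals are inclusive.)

Check recv at every j in [5,6]:
  j=5: true
  j=6: true
All positions satisfy it → formula holds.

True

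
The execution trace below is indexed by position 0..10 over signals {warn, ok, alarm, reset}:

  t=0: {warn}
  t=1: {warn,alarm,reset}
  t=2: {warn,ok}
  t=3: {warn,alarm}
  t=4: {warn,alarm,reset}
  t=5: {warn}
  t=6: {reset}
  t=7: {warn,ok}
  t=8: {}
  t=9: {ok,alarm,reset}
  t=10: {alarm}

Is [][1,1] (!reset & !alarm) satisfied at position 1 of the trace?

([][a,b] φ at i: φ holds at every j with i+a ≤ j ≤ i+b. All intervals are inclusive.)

Holds

Check (!reset & !alarm) at every j in [2,2]:
  j=2: true
All positions satisfy it → formula holds.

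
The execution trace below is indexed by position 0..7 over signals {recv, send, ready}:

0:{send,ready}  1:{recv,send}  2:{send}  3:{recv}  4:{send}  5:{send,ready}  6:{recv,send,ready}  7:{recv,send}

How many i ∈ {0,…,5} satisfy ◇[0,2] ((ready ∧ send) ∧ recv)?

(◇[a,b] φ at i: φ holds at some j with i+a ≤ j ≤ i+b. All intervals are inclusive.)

2

Evaluate at each i in [0,5]:
  i=0: ✗ (none in [0,2])
  i=1: ✗ (none in [1,3])
  i=2: ✗ (none in [2,4])
  i=3: ✗ (none in [3,5])
  i=4: ✓ (witness j=6)
  i=5: ✓ (witness j=6)
Positions where it holds: {4, 5} → 2.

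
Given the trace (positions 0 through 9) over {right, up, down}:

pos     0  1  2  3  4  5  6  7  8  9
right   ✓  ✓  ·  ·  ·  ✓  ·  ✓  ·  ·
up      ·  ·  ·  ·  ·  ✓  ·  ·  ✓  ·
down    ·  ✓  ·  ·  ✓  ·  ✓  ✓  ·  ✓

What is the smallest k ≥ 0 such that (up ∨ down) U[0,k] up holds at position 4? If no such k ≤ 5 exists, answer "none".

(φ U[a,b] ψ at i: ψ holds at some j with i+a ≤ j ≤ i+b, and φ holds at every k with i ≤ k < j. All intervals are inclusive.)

1

Need earliest j ≥ 4 with up, and (up ∨ down) at every k in [4,j-1].
  j=4: rhs fails.
  j=5: rhs holds; lhs holds on [4,4]. k = 1.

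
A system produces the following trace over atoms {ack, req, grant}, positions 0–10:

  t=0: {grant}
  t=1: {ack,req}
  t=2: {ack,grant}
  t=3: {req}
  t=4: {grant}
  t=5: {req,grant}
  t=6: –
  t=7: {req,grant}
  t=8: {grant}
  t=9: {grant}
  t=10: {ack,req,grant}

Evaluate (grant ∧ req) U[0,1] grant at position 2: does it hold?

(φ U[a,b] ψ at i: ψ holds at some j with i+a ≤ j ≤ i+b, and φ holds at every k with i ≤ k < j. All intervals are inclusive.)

Need some j in [2,3] with grant, and (grant ∧ req) at every k in [2,j-1].
  j=2: grant holds; no prefix to check → satisfied.

Holds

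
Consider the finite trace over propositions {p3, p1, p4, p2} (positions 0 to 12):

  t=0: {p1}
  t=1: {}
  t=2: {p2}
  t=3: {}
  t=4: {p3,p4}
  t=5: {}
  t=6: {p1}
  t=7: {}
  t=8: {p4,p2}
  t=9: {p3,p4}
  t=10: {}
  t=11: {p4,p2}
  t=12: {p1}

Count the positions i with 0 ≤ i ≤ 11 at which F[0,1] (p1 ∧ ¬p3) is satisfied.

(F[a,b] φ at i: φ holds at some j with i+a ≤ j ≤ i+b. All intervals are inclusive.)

Evaluate at each i in [0,11]:
  i=0: ✓ (witness j=0)
  i=1: ✗ (none in [1,2])
  i=2: ✗ (none in [2,3])
  i=3: ✗ (none in [3,4])
  i=4: ✗ (none in [4,5])
  i=5: ✓ (witness j=6)
  i=6: ✓ (witness j=6)
  i=7: ✗ (none in [7,8])
  i=8: ✗ (none in [8,9])
  i=9: ✗ (none in [9,10])
  i=10: ✗ (none in [10,11])
  i=11: ✓ (witness j=12)
Positions where it holds: {0, 5, 6, 11} → 4.

4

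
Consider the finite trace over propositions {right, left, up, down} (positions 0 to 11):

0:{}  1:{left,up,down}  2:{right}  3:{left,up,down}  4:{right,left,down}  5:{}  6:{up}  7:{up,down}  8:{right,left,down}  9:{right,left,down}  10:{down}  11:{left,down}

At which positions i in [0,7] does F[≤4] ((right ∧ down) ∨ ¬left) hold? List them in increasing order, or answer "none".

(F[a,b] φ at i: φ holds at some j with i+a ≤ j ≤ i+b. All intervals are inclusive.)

Evaluate at each i in [0,7]:
  i=0: ✓ (witness j=0)
  i=1: ✓ (witness j=2)
  i=2: ✓ (witness j=2)
  i=3: ✓ (witness j=4)
  i=4: ✓ (witness j=4)
  i=5: ✓ (witness j=5)
  i=6: ✓ (witness j=6)
  i=7: ✓ (witness j=7)

0, 1, 2, 3, 4, 5, 6, 7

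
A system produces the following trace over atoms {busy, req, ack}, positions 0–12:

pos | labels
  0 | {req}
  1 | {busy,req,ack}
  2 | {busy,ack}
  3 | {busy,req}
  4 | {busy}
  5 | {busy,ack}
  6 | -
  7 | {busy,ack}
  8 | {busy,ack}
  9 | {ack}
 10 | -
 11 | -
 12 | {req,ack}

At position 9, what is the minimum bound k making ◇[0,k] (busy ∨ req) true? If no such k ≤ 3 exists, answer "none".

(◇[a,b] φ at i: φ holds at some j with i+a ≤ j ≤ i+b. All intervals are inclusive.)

Scan j = 9,10,… for (busy ∨ req):
  j=9: fails
  j=10: fails
  j=11: fails
  j=12: holds
First hit at j=12, so smallest k = 12-9 = 3.

3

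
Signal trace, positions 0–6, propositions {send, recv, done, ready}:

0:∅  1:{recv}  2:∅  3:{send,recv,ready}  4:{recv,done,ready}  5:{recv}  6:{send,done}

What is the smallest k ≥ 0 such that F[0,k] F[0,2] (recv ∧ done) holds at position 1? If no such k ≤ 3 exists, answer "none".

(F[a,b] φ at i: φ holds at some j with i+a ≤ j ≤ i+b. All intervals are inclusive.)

Scan j = 1,2,… for F[0,2] (recv ∧ done):
  j=1: fails
  j=2: holds
First hit at j=2, so smallest k = 2-1 = 1.

1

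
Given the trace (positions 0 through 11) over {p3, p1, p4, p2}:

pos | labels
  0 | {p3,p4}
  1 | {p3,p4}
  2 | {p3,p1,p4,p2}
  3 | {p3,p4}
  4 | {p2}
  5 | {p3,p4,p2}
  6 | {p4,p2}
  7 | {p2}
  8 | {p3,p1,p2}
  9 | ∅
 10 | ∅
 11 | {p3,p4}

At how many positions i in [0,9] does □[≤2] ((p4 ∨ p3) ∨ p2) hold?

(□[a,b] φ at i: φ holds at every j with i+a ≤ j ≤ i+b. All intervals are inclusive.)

Evaluate at each i in [0,9]:
  i=0: ✓ (all of [0,2])
  i=1: ✓ (all of [1,3])
  i=2: ✓ (all of [2,4])
  i=3: ✓ (all of [3,5])
  i=4: ✓ (all of [4,6])
  i=5: ✓ (all of [5,7])
  i=6: ✓ (all of [6,8])
  i=7: ✗ (fails at j=9)
  i=8: ✗ (fails at j=9)
  i=9: ✗ (fails at j=9)
Positions where it holds: {0, 1, 2, 3, 4, 5, 6} → 7.

7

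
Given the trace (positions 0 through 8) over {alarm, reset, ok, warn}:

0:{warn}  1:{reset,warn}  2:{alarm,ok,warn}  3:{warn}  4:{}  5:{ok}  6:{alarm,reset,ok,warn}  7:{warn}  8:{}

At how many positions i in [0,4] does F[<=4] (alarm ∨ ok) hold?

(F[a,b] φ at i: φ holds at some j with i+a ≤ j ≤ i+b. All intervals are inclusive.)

Evaluate at each i in [0,4]:
  i=0: ✓ (witness j=2)
  i=1: ✓ (witness j=2)
  i=2: ✓ (witness j=2)
  i=3: ✓ (witness j=5)
  i=4: ✓ (witness j=5)
Positions where it holds: {0, 1, 2, 3, 4} → 5.

5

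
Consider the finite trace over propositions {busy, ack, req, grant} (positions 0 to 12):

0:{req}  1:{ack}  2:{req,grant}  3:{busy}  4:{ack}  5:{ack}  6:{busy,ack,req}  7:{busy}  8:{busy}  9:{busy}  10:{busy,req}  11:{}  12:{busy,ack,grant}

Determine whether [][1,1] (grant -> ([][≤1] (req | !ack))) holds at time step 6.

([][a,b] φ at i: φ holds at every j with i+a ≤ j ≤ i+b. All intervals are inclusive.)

Holds

Check (grant -> ([][≤1] (req | !ack))) at every j in [7,7]:
  j=7: antecedent false → ✓
All positions satisfy it → formula holds.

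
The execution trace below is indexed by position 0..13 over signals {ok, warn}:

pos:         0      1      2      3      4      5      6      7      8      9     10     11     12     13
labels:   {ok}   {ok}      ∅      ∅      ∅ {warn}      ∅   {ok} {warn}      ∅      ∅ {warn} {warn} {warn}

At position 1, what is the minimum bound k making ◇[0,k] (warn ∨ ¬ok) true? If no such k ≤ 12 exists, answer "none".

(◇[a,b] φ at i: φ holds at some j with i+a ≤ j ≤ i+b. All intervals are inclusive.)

1

Scan j = 1,2,… for (warn ∨ ¬ok):
  j=1: fails
  j=2: holds
First hit at j=2, so smallest k = 2-1 = 1.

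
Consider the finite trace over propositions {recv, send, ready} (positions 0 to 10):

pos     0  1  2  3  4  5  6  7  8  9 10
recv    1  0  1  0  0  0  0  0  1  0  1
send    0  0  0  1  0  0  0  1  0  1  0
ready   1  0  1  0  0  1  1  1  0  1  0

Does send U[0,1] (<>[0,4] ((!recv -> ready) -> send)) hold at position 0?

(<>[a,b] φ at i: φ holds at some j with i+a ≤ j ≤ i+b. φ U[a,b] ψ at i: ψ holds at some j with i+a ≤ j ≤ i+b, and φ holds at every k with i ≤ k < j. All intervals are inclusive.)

Need some j in [0,1] with <>[0,4] ((!recv -> ready) -> send), and send at every k in [0,j-1].
  j=0: <>[0,4] ((!recv -> ready) -> send) holds; no prefix to check → satisfied.

Holds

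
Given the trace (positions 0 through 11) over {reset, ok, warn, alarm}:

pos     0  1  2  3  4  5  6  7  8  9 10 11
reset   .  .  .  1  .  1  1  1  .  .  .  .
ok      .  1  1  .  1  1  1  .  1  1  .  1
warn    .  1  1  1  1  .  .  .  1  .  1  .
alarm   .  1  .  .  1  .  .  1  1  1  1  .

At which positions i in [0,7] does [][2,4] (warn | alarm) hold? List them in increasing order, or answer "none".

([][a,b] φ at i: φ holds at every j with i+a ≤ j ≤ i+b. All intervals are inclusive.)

Evaluate at each i in [0,7]:
  i=0: ✓ (all of [2,4])
  i=1: ✗ (fails at j=5)
  i=2: ✗ (fails at j=5)
  i=3: ✗ (fails at j=5)
  i=4: ✗ (fails at j=6)
  i=5: ✓ (all of [7,9])
  i=6: ✓ (all of [8,10])
  i=7: ✗ (fails at j=11)

0, 5, 6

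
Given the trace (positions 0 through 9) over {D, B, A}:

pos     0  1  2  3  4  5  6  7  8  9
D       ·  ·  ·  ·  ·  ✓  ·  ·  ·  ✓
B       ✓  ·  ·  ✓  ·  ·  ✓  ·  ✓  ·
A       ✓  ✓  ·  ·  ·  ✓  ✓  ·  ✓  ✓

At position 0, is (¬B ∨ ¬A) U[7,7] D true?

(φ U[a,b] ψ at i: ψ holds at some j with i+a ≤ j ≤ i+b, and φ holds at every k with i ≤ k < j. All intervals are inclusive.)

Does not hold

Need some j in [7,7] with D, and (¬B ∨ ¬A) at every k in [0,j-1].
  j=7: D false.
No j in the window works → until fails.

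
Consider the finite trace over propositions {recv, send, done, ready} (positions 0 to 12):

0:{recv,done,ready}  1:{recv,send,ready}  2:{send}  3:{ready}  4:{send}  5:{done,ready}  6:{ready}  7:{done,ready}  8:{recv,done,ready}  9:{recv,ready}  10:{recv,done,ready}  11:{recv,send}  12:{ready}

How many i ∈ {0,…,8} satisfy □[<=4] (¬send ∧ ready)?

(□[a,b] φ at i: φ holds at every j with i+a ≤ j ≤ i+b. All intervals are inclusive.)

2

Evaluate at each i in [0,8]:
  i=0: ✗ (fails at j=1)
  i=1: ✗ (fails at j=1)
  i=2: ✗ (fails at j=2)
  i=3: ✗ (fails at j=4)
  i=4: ✗ (fails at j=4)
  i=5: ✓ (all of [5,9])
  i=6: ✓ (all of [6,10])
  i=7: ✗ (fails at j=11)
  i=8: ✗ (fails at j=11)
Positions where it holds: {5, 6} → 2.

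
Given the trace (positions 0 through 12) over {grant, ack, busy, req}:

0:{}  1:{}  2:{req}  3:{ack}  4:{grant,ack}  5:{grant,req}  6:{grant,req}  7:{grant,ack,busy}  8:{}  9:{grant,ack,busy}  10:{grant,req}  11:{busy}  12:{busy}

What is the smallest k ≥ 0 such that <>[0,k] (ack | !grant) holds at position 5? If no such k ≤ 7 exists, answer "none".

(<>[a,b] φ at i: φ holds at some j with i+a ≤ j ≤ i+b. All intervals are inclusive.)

2

Scan j = 5,6,… for (ack | !grant):
  j=5: fails
  j=6: fails
  j=7: holds
First hit at j=7, so smallest k = 7-5 = 2.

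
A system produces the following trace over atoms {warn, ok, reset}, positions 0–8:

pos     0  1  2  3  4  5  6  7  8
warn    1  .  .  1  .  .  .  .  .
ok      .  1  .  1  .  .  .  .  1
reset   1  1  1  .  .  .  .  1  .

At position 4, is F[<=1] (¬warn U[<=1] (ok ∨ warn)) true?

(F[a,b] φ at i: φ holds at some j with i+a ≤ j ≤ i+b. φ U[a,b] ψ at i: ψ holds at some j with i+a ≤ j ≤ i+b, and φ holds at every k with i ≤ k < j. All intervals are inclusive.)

Does not hold

Check (¬warn U[<=1] (ok ∨ warn)) at each j in [4,5]:
  j=4: fails
  j=5: fails
No position in the window satisfies it → formula fails.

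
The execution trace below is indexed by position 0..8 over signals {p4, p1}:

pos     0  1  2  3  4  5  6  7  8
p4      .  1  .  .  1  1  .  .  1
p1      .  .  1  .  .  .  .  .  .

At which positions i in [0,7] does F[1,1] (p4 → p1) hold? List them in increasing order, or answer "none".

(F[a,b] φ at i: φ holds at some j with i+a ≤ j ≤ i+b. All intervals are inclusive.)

Evaluate at each i in [0,7]:
  i=0: ✗ (none in [1,1])
  i=1: ✓ (witness j=2)
  i=2: ✓ (witness j=3)
  i=3: ✗ (none in [4,4])
  i=4: ✗ (none in [5,5])
  i=5: ✓ (witness j=6)
  i=6: ✓ (witness j=7)
  i=7: ✗ (none in [8,8])

1, 2, 5, 6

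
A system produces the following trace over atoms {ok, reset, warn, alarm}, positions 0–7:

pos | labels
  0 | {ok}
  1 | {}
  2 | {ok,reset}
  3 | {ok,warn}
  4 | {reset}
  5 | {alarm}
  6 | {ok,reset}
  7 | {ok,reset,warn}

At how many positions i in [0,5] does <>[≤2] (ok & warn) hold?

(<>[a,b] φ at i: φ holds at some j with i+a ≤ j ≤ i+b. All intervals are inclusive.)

Evaluate at each i in [0,5]:
  i=0: ✗ (none in [0,2])
  i=1: ✓ (witness j=3)
  i=2: ✓ (witness j=3)
  i=3: ✓ (witness j=3)
  i=4: ✗ (none in [4,6])
  i=5: ✓ (witness j=7)
Positions where it holds: {1, 2, 3, 5} → 4.

4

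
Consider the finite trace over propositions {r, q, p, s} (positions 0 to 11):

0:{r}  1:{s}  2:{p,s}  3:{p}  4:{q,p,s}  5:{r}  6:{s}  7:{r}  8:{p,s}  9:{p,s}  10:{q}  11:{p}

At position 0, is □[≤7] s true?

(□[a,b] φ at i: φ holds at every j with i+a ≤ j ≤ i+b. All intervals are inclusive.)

Check s at every j in [0,7]:
  j=0: false
  j=1: true
  j=2: true
  j=3: false
  j=4: true
  j=5: false
  j=6: true
  j=7: false
Fails at j=0 → formula fails.

False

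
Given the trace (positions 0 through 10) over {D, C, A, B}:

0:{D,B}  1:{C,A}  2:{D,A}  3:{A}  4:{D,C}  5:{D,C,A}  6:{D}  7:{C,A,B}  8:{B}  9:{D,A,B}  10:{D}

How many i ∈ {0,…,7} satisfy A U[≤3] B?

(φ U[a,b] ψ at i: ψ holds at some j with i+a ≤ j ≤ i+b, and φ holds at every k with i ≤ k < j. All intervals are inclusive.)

2

Evaluate at each i in [0,7]:
  i=0: ✓ (rhs at j=0)
  i=1: ✗ (no rhs in [1,4])
  i=2: ✗ (no rhs in [2,5])
  i=3: ✗ (no rhs in [3,6])
  i=4: ✗ (lhs fails at k=4 before rhs at j=7)
  i=5: ✗ (lhs fails at k=6 before rhs at j=7)
  i=6: ✗ (lhs fails at k=6 before rhs at j=7)
  i=7: ✓ (rhs at j=7)
Positions where it holds: {0, 7} → 2.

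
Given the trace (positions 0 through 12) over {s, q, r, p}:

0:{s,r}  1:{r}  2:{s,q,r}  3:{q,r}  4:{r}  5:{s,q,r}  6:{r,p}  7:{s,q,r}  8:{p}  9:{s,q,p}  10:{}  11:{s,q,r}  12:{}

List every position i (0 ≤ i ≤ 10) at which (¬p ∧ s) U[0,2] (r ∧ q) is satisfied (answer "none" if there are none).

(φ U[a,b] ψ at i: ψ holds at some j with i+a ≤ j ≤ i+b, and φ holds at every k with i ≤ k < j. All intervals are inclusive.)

Evaluate at each i in [0,10]:
  i=0: ✗ (lhs fails at k=1 before rhs at j=2)
  i=1: ✗ (lhs fails at k=1 before rhs at j=2)
  i=2: ✓ (rhs at j=2)
  i=3: ✓ (rhs at j=3)
  i=4: ✗ (lhs fails at k=4 before rhs at j=5)
  i=5: ✓ (rhs at j=5)
  i=6: ✗ (lhs fails at k=6 before rhs at j=7)
  i=7: ✓ (rhs at j=7)
  i=8: ✗ (no rhs in [8,10])
  i=9: ✗ (lhs fails at k=9 before rhs at j=11)
  i=10: ✗ (lhs fails at k=10 before rhs at j=11)

2, 3, 5, 7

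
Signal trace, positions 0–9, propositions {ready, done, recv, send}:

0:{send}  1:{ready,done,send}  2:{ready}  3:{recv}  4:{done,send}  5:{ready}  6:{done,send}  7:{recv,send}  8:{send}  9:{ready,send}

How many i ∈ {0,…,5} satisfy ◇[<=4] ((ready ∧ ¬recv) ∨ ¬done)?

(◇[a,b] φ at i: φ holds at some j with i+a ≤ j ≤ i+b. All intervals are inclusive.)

Evaluate at each i in [0,5]:
  i=0: ✓ (witness j=0)
  i=1: ✓ (witness j=1)
  i=2: ✓ (witness j=2)
  i=3: ✓ (witness j=3)
  i=4: ✓ (witness j=5)
  i=5: ✓ (witness j=5)
Positions where it holds: {0, 1, 2, 3, 4, 5} → 6.

6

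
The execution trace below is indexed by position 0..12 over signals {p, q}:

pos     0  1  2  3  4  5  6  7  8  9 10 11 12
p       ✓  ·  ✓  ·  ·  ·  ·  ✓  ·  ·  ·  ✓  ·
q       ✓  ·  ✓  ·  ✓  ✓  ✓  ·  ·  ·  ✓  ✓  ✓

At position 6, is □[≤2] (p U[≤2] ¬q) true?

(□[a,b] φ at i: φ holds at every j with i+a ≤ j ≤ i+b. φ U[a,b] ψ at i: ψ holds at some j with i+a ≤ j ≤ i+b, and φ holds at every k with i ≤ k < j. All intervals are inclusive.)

False

Check (p U[≤2] ¬q) at every j in [6,8]:
  j=6: fails
  j=7: holds
  j=8: holds
Fails at j=6 → formula fails.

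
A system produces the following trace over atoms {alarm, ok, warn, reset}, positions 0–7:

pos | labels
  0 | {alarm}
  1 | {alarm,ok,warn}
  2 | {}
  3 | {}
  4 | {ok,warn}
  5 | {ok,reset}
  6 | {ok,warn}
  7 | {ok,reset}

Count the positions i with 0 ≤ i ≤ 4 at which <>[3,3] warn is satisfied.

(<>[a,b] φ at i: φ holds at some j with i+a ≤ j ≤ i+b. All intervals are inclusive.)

Evaluate at each i in [0,4]:
  i=0: ✗ (none in [3,3])
  i=1: ✓ (witness j=4)
  i=2: ✗ (none in [5,5])
  i=3: ✓ (witness j=6)
  i=4: ✗ (none in [7,7])
Positions where it holds: {1, 3} → 2.

2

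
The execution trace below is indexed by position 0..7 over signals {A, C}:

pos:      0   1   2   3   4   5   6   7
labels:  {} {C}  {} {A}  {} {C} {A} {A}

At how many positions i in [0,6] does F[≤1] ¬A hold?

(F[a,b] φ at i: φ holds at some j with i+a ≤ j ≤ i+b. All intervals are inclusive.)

Evaluate at each i in [0,6]:
  i=0: ✓ (witness j=0)
  i=1: ✓ (witness j=1)
  i=2: ✓ (witness j=2)
  i=3: ✓ (witness j=4)
  i=4: ✓ (witness j=4)
  i=5: ✓ (witness j=5)
  i=6: ✗ (none in [6,7])
Positions where it holds: {0, 1, 2, 3, 4, 5} → 6.

6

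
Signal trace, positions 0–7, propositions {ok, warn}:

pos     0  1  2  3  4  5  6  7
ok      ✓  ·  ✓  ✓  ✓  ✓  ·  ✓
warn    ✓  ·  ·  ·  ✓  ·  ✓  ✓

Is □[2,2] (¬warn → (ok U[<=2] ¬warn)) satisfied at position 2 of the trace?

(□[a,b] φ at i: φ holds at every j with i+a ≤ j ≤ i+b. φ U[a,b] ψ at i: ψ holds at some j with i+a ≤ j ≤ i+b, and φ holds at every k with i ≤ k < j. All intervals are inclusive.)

Check (¬warn → (ok U[<=2] ¬warn)) at every j in [4,4]:
  j=4: antecedent false → ✓
All positions satisfy it → formula holds.

Yes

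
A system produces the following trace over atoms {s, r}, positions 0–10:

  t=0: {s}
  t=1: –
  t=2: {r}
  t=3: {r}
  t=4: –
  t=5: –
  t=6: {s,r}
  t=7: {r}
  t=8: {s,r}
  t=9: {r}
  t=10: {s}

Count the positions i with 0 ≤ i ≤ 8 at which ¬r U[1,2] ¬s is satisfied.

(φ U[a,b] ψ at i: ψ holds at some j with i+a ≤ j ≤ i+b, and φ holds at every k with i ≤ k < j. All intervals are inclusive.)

Evaluate at each i in [0,8]:
  i=0: ✓ (rhs at j=1; lhs holds on [0,0])
  i=1: ✓ (rhs at j=2; lhs holds on [1,1])
  i=2: ✗ (lhs fails at k=2 before rhs at j=3)
  i=3: ✗ (lhs fails at k=3 before rhs at j=4)
  i=4: ✓ (rhs at j=5; lhs holds on [4,4])
  i=5: ✗ (lhs fails at k=6 before rhs at j=7)
  i=6: ✗ (lhs fails at k=6 before rhs at j=7)
  i=7: ✗ (lhs fails at k=7 before rhs at j=9)
  i=8: ✗ (lhs fails at k=8 before rhs at j=9)
Positions where it holds: {0, 1, 4} → 3.

3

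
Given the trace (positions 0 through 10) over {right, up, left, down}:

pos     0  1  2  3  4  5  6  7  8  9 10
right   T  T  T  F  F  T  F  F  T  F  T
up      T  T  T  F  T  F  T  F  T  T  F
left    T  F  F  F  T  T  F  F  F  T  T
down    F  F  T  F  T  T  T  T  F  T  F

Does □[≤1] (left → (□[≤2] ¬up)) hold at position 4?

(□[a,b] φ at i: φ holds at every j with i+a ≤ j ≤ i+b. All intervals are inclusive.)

No

Check (left → (□[≤2] ¬up)) at every j in [4,5]:
  j=4: antecedent true; consequent fails at 4 → ✗
  j=5: antecedent true; consequent fails at 6 → ✗
Fails at j=4 → formula fails.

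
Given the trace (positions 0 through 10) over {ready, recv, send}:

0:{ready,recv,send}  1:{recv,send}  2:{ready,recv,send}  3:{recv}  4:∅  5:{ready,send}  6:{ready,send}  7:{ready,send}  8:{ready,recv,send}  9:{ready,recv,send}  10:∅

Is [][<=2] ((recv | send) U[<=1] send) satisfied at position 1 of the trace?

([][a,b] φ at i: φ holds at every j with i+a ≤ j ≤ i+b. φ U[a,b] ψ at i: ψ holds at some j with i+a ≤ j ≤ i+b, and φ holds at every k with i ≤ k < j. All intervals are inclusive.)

No

Check ((recv | send) U[<=1] send) at every j in [1,3]:
  j=1: holds
  j=2: holds
  j=3: fails
Fails at j=3 → formula fails.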